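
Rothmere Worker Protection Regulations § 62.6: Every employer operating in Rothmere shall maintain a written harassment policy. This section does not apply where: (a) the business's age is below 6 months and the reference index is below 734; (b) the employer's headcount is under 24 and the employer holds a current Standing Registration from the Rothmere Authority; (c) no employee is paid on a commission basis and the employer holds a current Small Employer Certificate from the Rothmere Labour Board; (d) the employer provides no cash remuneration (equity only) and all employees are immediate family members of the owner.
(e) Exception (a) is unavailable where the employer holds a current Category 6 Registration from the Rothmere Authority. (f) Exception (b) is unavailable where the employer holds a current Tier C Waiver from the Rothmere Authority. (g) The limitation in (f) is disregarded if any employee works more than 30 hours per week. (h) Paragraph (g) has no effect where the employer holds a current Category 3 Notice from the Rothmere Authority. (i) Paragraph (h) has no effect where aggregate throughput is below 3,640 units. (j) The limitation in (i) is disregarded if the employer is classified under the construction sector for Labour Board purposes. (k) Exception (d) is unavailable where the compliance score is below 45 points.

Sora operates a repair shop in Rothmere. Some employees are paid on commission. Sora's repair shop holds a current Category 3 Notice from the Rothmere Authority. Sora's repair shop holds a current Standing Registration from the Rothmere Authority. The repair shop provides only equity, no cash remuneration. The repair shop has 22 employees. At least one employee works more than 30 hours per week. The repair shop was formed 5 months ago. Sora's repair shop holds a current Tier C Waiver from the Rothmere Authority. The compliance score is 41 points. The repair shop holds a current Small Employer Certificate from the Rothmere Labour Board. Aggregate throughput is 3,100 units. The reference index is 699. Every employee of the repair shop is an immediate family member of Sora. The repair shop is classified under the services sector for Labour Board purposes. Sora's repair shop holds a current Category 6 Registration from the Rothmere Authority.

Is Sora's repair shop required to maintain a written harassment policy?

All of (a)'s requirements are met (the business's age is 5 months, below the 6 months limit; the reference index is 699, below the 734 limit). However, paragraph (e) must be considered: (e) operates against (a): a current Category 6 Registration is held. So (a) is unavailable.
Exception (b) is satisfied on its face — the employer's headcount is 22, under the 24 limit; a current Standing Registration is held. Under paragraphs (f)–(j): (f) is engaged (a current Tier C Waiver is held), but is set aside by (g): (g) operates against (f): at least one employee exceeds 30 hours/week. (h) is engaged (a current Category 3 Notice is held), but yields to (i): (i) operates against (h): aggregate throughput is 3,100 units, below the 3,640 units limit. (j) is not triggered (the repair shop is classified under the services sector), so (i) stands. So (b) applies.
Exception (c) fails — some employees are paid on commission.
Exception (d) is satisfied on its face — remuneration is equity-only; every employee is an immediate family member. However, paragraph (k) must be considered: (k) operates against (d): the compliance score is 41 points, below the 45 points limit. (d) is therefore removed.

No — exception (b) applies; Sora's repair shop is not required to maintain a written harassment policy.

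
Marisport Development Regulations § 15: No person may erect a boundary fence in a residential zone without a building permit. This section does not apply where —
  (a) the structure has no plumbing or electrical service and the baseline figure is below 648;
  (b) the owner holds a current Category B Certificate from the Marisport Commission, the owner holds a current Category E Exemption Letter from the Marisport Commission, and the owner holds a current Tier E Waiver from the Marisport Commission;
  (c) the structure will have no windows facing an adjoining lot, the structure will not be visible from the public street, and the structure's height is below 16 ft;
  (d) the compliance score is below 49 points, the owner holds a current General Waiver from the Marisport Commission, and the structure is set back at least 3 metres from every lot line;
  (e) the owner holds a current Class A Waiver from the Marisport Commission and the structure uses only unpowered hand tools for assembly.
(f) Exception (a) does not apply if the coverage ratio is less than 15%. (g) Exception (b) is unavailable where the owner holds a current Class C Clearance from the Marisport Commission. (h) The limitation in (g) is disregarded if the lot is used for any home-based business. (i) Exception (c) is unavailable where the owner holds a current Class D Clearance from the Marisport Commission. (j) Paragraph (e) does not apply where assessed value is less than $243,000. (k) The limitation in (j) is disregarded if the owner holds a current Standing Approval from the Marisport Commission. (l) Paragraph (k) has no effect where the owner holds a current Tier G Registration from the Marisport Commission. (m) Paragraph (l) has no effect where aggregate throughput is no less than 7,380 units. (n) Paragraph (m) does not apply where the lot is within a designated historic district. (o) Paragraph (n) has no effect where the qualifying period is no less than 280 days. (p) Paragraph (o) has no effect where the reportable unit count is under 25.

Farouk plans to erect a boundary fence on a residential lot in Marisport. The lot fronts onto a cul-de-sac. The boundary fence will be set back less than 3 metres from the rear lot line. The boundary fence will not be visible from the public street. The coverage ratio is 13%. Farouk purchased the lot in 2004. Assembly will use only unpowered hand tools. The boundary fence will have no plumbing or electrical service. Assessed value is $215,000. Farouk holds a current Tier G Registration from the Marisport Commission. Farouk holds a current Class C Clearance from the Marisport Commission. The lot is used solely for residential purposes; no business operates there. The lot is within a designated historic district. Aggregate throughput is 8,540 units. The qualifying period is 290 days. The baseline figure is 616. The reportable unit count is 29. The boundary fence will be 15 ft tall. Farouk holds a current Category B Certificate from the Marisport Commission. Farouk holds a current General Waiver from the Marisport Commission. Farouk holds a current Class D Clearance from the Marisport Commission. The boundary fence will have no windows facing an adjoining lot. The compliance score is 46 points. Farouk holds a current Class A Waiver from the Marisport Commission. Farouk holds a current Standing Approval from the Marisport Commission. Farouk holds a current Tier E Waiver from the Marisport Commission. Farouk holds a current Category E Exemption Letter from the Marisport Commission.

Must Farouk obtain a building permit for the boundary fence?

All of (a)'s requirements are met (there is no plumbing or electrical service; the baseline figure is 616, below the 648 limit). But: (f) operates against (a): the coverage ratio is 13%, less than the 15% limit. Exception (a) does not apply.
Exception (b)'s conditions are all satisfied: a current Category B Certificate is held; a current Category E Exemption Letter is held; a current Tier E Waiver is held. However, paragraphs (g)–(h) must be considered: (g) is engaged — a current Class C Clearance is held. (h) is not triggered (the lot is solely residential), so (g) stands. (b) is therefore removed.
Exception (c) is satisfied on its face — no windows face an adjoining lot; the structure will not be visible from the street; the structure's height is 15 ft, below the 16 ft limit. However, paragraph (i) must be considered: (i) is engaged — a current Class D Clearance is held. Exception (c) does not apply.
Exception (d) fails — the rear setback is under 3 m.
Exception (e) is satisfied on its face — a current Class A Waiver is held; assembly uses only hand tools. Applying paragraphs (j)–(p): (j) would limit (e) — assessed value is $215,000, less than the $243,000 limit — but (k) sets (j) aside: (k) operates — a current Standing Approval is held. (l) would limit (k) — a current Tier G Registration is held — but (m) sets (l) aside: (m) operates against (l): aggregate throughput is 8,540 units, meeting the 7,380 units threshold. (n) would limit (m) — the lot is in a historic district — but (o) sets (n) aside: (o) is triggered — the qualifying period is 290 days, meeting the 280 days threshold. (p), which would lift (o), is not engaged — the reportable unit count is 29, not under 25. Exception (e) stands.

No — exception (e) applies; Farouk does not need a building permit.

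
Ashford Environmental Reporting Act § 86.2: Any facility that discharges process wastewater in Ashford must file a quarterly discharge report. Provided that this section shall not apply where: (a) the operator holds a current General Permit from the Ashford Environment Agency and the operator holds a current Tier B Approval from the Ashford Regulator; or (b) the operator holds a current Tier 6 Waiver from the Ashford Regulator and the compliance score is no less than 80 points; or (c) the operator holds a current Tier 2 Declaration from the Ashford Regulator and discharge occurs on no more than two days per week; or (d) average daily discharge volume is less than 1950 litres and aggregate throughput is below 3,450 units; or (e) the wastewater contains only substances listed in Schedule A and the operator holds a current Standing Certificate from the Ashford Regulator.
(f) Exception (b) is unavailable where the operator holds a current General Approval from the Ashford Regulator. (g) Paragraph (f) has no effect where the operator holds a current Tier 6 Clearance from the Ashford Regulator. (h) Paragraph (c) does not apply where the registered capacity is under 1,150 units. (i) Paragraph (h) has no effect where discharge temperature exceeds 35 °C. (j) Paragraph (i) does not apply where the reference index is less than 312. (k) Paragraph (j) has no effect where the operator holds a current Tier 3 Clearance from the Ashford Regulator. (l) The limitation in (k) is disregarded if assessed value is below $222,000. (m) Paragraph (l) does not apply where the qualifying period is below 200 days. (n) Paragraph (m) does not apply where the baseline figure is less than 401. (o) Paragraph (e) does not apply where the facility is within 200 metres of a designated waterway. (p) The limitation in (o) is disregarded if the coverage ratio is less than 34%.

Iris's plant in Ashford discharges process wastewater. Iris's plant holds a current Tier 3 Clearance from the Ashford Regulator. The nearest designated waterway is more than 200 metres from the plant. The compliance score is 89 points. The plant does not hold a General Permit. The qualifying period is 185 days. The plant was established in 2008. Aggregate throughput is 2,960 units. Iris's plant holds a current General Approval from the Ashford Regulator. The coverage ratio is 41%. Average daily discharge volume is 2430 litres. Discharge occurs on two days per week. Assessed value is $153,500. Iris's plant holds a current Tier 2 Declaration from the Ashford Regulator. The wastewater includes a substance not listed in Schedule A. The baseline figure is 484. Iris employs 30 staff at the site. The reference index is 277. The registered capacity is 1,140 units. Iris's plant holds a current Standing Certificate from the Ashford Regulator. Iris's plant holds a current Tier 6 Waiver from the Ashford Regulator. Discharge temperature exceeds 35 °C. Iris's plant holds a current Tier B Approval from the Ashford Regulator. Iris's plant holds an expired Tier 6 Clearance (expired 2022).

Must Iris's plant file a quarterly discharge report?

No — exception (c) applies; Iris's plant is not required to file a quarterly discharge report.

Exception (a) fails — no General Permit is held.
Exception (b) is satisfied on its face — a current Tier 6 Waiver is held; the compliance score is 89 points, meeting the 80 points threshold. But: (f) is triggered — a current General Approval is held. (g) is not triggered (no current Tier 6 Clearance is held), so (f) stands. So (b) is unavailable.
All of (c)'s requirements are met (a current Tier 2 Declaration is held; discharge occurs on no more than two days per week). As to paragraphs (h)–(n): (h) operates (the registered capacity is 1,140 units, under the 1,150 units limit), but is displaced by (i): (i) applies — discharge temperature exceeds 35 °C. (j) would limit (i) — the reference index is 277, less than the 312 limit — but (k) sets (j) aside: (k) operates — a current Tier 3 Clearance is held. (l) is triggered (assessed value is $153,500, below the $222,000 limit), but is set aside by (m): (m) is triggered — the qualifying period is 185 days, below the 200 days limit. (n) does not operate here (the baseline figure is 484, not less than 401), so (m) stands. Exception (c) stands.
Exception (d) does not apply: average daily discharge volume is 2430 litres, not less than 1950 litres.
Exception (e) requires that the wastewater contains only substances listed in Schedule A; but the wastewater includes a non-Schedule-A substance, so (e) is unavailable.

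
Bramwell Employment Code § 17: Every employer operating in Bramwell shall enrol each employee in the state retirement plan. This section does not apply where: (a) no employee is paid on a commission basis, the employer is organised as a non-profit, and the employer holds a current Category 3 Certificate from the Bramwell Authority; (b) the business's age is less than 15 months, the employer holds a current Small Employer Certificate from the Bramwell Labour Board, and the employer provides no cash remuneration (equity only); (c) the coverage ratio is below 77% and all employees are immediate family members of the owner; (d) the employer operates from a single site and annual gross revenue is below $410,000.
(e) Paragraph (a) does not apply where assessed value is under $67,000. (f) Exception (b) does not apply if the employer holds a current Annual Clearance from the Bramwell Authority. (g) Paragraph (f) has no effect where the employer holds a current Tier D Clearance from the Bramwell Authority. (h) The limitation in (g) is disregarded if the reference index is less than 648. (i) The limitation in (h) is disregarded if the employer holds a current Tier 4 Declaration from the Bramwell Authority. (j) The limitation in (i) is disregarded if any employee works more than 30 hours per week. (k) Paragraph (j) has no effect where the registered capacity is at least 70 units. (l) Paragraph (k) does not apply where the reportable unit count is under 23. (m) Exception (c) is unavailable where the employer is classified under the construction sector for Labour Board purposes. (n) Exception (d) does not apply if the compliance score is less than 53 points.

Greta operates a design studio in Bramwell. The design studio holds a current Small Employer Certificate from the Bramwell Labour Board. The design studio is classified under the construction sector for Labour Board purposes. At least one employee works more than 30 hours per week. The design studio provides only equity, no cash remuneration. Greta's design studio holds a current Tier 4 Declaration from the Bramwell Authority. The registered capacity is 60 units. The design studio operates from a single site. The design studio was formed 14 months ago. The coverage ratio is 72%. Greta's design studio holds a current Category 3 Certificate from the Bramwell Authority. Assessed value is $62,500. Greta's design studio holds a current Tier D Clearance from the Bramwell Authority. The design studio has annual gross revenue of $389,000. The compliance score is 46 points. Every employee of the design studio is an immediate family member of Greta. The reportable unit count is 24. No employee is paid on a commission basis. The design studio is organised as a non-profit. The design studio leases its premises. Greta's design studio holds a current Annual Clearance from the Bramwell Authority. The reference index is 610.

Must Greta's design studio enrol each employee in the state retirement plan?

Exception (a)'s conditions are all satisfied: no employee is paid on commission; the employer is a non-profit; a current Category 3 Certificate is held. However, paragraph (e) must be considered: (e) operates against (a): assessed value is $62,500, under the $67,000 limit. So (a) is unavailable.
All of (b)'s requirements are met (the business's age is 14 months, less than the 15 months limit; a current Small Employer Certificate is held; remuneration is equity-only). However, paragraphs (f)–(l) must be considered: (f) operates against (b): a current Annual Clearance is held. (g) applies (a current Tier D Clearance is held), but yields to (h): (h) operates against (g): the reference index is 610, less than the 648 limit. (i) would limit (h) — a current Tier 4 Declaration is held — but (j) sets (i) aside: (j) operates against (i): at least one employee exceeds 30 hours/week. (k) is not engaged (the registered capacity is 60 units, short of 70 units), so (j) stands. (b) is therefore removed.
Exception (c): the coverage ratio is 72%, below the 77% limit; every employee is an immediate family member — every condition holds. However, paragraph (m) must be considered: (m) operates against (c): the design studio is classified under the construction sector. So (c) is unavailable.
All of (d)'s requirements are met (the employer operates from a single site; annual gross revenue is $389,000, below the $410,000 limit). But: (n) operates against (d): the compliance score is 46 points, less than the 53 points limit. (d) is therefore removed.
No exception displaces § 17.

Yes — Greta's design studio must enrol each employee in the state retirement plan.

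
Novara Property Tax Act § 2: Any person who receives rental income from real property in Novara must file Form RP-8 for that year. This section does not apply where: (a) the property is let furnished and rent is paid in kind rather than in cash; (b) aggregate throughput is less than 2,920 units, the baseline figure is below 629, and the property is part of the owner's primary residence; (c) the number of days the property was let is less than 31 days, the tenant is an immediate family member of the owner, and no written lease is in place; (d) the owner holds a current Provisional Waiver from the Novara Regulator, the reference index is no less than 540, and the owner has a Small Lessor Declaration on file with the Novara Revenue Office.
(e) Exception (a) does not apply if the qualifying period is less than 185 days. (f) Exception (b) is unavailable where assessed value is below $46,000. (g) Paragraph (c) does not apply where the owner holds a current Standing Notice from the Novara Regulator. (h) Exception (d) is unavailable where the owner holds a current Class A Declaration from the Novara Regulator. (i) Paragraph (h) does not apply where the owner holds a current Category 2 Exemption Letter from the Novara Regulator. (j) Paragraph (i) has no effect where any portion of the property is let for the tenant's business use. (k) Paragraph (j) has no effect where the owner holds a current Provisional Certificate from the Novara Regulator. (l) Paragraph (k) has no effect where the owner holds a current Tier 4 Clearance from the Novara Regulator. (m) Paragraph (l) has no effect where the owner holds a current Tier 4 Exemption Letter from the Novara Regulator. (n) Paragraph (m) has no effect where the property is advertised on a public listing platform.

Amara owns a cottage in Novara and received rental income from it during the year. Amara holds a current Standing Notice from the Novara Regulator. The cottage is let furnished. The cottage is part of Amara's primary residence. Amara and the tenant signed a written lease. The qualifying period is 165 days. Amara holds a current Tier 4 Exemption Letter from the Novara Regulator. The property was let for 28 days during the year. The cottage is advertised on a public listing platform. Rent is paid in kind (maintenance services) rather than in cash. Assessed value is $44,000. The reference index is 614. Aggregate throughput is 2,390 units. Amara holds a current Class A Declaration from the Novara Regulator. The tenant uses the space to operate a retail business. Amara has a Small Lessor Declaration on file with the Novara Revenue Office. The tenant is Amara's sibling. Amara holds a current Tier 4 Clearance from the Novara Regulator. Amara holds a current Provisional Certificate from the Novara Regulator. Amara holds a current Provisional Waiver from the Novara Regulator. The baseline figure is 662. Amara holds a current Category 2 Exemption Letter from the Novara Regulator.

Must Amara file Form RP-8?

Yes — Amara must file Form RP-8.

Exception (a) is satisfied on its face — the property is let furnished; rent is paid in kind. But: (e) operates against (a): the qualifying period is 165 days, less than the 185 days limit. (a) is therefore removed.
Exception (b) requires that the baseline figure is below 629; but the baseline figure is 662, not below 629, so (b) is unavailable.
Exception (c) fails — a written lease is in place.
Exception (d) is satisfied on its face — a current Provisional Waiver is held; the reference index is 614, meeting the 540 threshold; a Small Lessor Declaration is on file. But applying paragraphs (h)–(n): (h) applies — a current Class A Declaration is held. (i) is engaged (a current Category 2 Exemption Letter is held), but is itself disapplied by (j): (j) operates against (i): the space is let for business use. (k) would limit (j) — a current Provisional Certificate is held — but (l) sets (k) aside: (l) operates against (k): a current Tier 4 Clearance is held. (m) is triggered (a current Tier 4 Exemption Letter is held), but is set aside by (n): (n) operates against (m): the property is publicly advertised. (d) is therefore removed.
Every exception is unavailable, so the rule governs.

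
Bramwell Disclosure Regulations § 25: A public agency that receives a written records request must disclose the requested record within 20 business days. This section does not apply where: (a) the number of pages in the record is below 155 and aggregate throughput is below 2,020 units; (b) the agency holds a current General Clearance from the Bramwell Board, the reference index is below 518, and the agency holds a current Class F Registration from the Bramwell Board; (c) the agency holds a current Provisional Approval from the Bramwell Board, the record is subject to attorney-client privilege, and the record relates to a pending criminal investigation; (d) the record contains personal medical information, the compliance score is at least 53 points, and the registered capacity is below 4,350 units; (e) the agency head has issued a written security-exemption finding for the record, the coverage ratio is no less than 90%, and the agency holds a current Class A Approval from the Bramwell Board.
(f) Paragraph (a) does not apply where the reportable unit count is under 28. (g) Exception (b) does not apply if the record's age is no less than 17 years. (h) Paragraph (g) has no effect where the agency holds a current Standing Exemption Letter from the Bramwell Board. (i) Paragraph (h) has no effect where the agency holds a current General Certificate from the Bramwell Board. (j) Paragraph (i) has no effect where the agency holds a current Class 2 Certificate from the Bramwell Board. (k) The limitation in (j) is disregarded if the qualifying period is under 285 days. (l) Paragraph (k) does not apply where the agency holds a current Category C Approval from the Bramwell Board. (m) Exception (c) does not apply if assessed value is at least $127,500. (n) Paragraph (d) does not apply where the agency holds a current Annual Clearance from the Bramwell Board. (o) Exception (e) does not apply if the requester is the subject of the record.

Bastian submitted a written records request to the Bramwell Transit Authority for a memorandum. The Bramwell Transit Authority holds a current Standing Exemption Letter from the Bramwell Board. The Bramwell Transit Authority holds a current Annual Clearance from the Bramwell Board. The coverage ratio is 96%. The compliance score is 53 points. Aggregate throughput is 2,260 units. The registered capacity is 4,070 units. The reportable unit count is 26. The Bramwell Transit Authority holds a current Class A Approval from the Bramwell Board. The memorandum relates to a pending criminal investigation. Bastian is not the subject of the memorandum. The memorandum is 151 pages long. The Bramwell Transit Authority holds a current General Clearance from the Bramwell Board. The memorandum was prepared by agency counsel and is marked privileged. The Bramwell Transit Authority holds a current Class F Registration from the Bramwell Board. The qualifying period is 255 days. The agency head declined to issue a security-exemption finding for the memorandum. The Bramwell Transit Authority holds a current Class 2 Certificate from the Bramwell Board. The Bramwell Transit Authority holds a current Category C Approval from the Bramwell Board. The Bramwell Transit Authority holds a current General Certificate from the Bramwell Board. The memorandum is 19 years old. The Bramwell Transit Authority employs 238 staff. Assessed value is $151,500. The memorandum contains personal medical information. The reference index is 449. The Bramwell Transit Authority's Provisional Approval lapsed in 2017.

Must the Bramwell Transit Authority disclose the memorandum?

No — exception (b) applies; the Bramwell Transit Authority is not required to disclose the memorandum.

Exception (a) does not apply: aggregate throughput is 2,260 units, not below 2,020 units.
Exception (b) is satisfied on its face — a current General Clearance is held; the reference index is 449, below the 518 limit; a current Class F Registration is held. As to paragraphs (g)–(l): (g) would limit (b) — the record's age is 19 years, meeting the 17 years threshold — but (h) sets (g) aside: (h) operates against (g): a current Standing Exemption Letter is held. (i) is triggered (a current General Certificate is held), but is itself disapplied by (j): (j) operates against (i): a current Class 2 Certificate is held. (k) would limit (j) — the qualifying period is 255 days, under the 285 days limit — but (l) sets (k) aside: (l) operates against (k): a current Category C Approval is held. So (b) applies.
Exception (c) fails — the Provisional Approval is not current.
All of (d)'s requirements are met (the memorandum contains personal medical information; the compliance score is 53 points, meeting the 53 points threshold; the registered capacity is 4,070 units, below the 4,350 units limit). However, paragraph (n) must be considered: (n) operates — a current Annual Clearance is held. So (d) is unavailable.
Exception (e) fails — the agency head declined to issue a security-exemption finding.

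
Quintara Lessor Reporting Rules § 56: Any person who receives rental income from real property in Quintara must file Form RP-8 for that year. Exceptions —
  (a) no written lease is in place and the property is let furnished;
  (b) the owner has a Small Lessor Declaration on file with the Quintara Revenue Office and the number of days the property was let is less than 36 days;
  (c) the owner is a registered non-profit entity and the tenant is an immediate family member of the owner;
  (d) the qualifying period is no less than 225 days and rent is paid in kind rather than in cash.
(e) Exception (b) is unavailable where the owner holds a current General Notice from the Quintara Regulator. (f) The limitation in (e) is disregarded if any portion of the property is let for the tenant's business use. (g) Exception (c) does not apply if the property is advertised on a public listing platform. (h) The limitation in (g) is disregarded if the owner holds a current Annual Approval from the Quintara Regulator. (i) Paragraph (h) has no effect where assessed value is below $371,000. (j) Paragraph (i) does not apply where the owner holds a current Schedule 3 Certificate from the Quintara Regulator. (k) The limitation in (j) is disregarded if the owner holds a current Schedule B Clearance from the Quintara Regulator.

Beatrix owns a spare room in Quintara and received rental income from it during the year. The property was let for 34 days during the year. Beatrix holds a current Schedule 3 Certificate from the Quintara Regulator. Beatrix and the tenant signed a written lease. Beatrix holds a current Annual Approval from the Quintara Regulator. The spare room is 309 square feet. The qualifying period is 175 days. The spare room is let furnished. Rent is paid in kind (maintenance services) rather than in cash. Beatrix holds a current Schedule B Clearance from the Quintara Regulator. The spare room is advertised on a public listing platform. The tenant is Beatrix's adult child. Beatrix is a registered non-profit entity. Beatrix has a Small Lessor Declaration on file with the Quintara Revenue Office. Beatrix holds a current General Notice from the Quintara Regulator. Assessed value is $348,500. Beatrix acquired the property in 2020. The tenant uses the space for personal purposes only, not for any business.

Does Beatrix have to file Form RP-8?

Yes — Beatrix must file Form RP-8.

Exception (a) fails — a written lease is in place.
Exception (b) is satisfied on its face — a Small Lessor Declaration is on file; the number of days the property was let is 34 days, less than the 36 days limit. But: (e) operates against (b): a current General Notice is held. (f) is not triggered (the space is used for personal purposes only), so (e) stands. Exception (b) does not apply.
Exception (c): Beatrix is a registered non-profit; the tenant is an immediate family member — every condition holds. However, paragraphs (g)–(k) must be considered: (g) operates — the property is publicly advertised. (h) would limit (g) — a current Annual Approval is held — but (i) sets (h) aside: (i) is triggered — assessed value is $348,500, below the $371,000 limit. (j) is triggered (a current Schedule 3 Certificate is held), but is itself disapplied by (k): (k) operates against (j): a current Schedule B Clearance is held. (c) is therefore removed.
Exception (d) requires that the qualifying period is no less than 225 days; but the qualifying period is 175 days, short of 225 days, so (d) is unavailable.
None of the exceptions is available; § 56 applies in full.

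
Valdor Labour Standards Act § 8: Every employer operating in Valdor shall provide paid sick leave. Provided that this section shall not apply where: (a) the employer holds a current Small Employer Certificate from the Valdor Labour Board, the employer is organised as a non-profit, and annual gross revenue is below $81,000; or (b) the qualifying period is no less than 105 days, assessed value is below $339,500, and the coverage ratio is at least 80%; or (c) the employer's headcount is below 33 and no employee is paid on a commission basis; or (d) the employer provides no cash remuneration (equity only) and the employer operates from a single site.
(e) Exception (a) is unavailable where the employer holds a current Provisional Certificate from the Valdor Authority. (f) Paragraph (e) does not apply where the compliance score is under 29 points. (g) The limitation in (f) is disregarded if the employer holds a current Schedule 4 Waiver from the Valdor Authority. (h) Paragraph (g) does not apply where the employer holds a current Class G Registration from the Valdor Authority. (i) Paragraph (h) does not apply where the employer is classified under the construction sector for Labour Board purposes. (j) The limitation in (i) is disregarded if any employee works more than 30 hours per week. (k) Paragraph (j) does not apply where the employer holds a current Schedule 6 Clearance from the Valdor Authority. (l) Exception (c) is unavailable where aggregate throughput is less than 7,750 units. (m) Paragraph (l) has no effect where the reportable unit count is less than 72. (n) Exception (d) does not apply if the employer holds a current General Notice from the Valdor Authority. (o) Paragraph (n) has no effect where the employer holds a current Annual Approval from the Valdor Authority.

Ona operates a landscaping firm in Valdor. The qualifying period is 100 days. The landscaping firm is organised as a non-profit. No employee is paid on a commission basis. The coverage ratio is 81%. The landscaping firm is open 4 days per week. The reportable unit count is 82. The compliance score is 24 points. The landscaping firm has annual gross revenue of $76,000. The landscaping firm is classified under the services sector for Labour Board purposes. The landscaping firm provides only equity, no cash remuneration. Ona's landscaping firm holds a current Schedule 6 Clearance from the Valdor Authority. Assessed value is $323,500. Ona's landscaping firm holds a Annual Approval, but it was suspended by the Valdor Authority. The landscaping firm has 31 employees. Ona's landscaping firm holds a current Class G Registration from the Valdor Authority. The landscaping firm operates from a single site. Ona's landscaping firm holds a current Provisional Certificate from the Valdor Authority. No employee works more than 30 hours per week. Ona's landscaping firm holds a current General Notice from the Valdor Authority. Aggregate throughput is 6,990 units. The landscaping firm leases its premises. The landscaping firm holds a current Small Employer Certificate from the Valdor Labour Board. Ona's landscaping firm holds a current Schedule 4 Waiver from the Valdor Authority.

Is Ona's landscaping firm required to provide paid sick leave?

No — exception (a) applies; Ona's landscaping firm is not required to provide paid sick leave.

All of (a)'s requirements are met (a current Small Employer Certificate is held; the employer is a non-profit; annual gross revenue is $76,000, below the $81,000 limit). Applying paragraphs (e)–(k): (e) would limit (a) — a current Provisional Certificate is held — but (f) sets (e) aside: (f) applies — the compliance score is 24 points, under the 29 points limit. (g) would limit (f) — a current Schedule 4 Waiver is held — but (h) sets (g) aside: (h) is engaged — a current Class G Registration is held. (i) does not operate here (the landscaping firm is classified under the services sector), so (h) stands. (a) remains available.
Exception (b) requires that the qualifying period is no less than 105 days; but the qualifying period is 100 days, short of 105 days, so (b) is unavailable.
Exception (c)'s conditions are all satisfied: the employer's headcount is 31, below the 33 limit; no employee is paid on commission. But: (l) is engaged — aggregate throughput is 6,990 units, less than the 7,750 units limit. (m) is not engaged (the reportable unit count is 82, not less than 72), so (l) stands. So (c) is unavailable.
Exception (d): remuneration is equity-only; the employer operates from a single site — every condition holds. But: (n) is engaged — a current General Notice is held. (o), which would lift (n), is inapplicable — no current Annual Approval is held. Exception (d) does not apply.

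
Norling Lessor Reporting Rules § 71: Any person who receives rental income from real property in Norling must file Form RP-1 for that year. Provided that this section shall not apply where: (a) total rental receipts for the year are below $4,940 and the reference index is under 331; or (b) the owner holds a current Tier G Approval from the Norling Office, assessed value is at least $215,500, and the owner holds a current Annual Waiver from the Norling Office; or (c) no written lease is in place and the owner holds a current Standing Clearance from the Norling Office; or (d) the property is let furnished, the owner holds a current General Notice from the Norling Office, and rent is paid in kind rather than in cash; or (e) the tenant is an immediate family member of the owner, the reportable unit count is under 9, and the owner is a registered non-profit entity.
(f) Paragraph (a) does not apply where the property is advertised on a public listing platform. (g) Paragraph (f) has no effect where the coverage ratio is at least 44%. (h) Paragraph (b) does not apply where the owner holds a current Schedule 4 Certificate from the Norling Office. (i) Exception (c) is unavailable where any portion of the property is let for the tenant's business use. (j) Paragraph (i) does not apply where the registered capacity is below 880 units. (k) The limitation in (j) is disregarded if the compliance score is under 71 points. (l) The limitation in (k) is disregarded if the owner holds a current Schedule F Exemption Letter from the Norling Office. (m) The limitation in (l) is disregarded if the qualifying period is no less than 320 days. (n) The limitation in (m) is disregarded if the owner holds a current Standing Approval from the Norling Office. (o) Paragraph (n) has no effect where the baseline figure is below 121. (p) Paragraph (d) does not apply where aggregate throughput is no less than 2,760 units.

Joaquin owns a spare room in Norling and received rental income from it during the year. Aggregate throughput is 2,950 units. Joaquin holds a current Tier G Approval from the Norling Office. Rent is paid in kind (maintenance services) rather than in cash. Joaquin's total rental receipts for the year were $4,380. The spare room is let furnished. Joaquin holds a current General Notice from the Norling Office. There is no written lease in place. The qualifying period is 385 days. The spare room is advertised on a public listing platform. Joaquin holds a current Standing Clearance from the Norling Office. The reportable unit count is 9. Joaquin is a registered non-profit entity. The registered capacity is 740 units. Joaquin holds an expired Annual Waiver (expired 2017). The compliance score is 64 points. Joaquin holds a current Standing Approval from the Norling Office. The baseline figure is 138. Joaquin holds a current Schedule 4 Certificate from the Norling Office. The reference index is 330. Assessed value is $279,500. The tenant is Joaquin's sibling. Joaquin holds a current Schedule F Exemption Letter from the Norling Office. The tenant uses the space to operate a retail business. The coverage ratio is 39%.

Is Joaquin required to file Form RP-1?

No — exception (c) applies; Joaquin is not required to file Form RP-1.

All of (a)'s requirements are met (total rental receipts for the year are $4,380, below the $4,940 limit; the reference index is 330, under the 331 limit). But applying paragraphs (f)–(g): (f) operates against (a): the property is publicly advertised. (g), which would lift (f), is inapplicable — the coverage ratio is 39%, short of 44%. (a) is therefore removed.
Exception (b) does not apply: no current Annual Waiver is held.
Exception (c) is satisfied on its face — there is no written lease; a current Standing Clearance is held. Applying paragraphs (i)–(o): (i) operates (the space is let for business use), but yields to (j): (j) is engaged — the registered capacity is 740 units, below the 880 units limit. (k) applies (the compliance score is 64 points, under the 71 points limit), but is displaced by (l): (l) operates against (k): a current Schedule F Exemption Letter is held. (m) would limit (l) — the qualifying period is 385 days, meeting the 320 days threshold — but (n) sets (m) aside: (n) operates against (m): a current Standing Approval is held. (o), which would lift (n), is inapplicable — the baseline figure is 138, not below 121. Exception (c) stands.
Exception (d)'s conditions are all satisfied: the property is let furnished; a current General Notice is held; rent is paid in kind. But: (p) operates against (d): aggregate throughput is 2,950 units, meeting the 2,760 units threshold. Exception (d) does not apply.
Exception (e) does not apply: the reportable unit count is 9, not under 9.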